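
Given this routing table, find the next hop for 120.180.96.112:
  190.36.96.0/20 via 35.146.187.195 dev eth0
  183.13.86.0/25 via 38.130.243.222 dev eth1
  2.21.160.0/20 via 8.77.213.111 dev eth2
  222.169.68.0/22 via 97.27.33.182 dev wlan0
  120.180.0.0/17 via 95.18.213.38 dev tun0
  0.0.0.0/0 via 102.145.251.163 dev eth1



Longest prefix match for 120.180.96.112:
  /20 190.36.96.0: no
  /25 183.13.86.0: no
  /20 2.21.160.0: no
  /22 222.169.68.0: no
  /17 120.180.0.0: MATCH
  /0 0.0.0.0: MATCH
Selected: next-hop 95.18.213.38 via tun0 (matched /17)


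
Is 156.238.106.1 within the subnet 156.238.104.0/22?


Subnet network: 156.238.104.0
Test IP AND mask: 156.238.104.0
Yes, 156.238.106.1 is in 156.238.104.0/22


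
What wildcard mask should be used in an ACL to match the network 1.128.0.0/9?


Subnet mask: 255.128.0.0
Wildcard = 255.255.255.255 - subnet mask
255 - 255 = 0
255 - 128 = 127
255 - 0 = 255
255 - 0 = 255
Wildcard: 0.127.255.255


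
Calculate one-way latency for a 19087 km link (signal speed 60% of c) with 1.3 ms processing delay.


Speed = 0.6 * 3e5 km/s = 180000 km/s
Propagation delay = 19087 / 180000 = 0.106 s = 106.0389 ms
Processing delay = 1.3 ms
Total one-way latency = 107.3389 ms


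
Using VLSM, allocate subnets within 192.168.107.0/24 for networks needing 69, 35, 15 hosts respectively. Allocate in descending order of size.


69 hosts -> /25 (126 usable): 192.168.107.0/25
35 hosts -> /26 (62 usable): 192.168.107.128/26
15 hosts -> /27 (30 usable): 192.168.107.192/27
Allocation: 192.168.107.0/25 (69 hosts, 126 usable); 192.168.107.128/26 (35 hosts, 62 usable); 192.168.107.192/27 (15 hosts, 30 usable)


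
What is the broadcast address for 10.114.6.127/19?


Network: 10.114.0.0/19
Host bits = 13
Set all host bits to 1:
Broadcast: 10.114.31.255


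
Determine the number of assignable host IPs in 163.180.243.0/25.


Host bits = 32 - 25 = 7
Total addresses = 2^7 = 128
Usable = total - 2 (network and broadcast)
Usable hosts: 126


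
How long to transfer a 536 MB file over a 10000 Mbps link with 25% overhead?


Effective throughput = 10000 * (1 - 25/100) = 7500 Mbps
File size in Mb = 536 * 8 = 4288 Mb
Time = 4288 / 7500
Time = 0.5717 seconds


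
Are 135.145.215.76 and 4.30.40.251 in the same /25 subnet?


Mask: 255.255.255.128
135.145.215.76 AND mask = 135.145.215.0
4.30.40.251 AND mask = 4.30.40.128
No, different subnets (135.145.215.0 vs 4.30.40.128)


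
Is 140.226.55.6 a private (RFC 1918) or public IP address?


RFC 1918 private ranges:
  10.0.0.0/8 (10.0.0.0 - 10.255.255.255)
  172.16.0.0/12 (172.16.0.0 - 172.31.255.255)
  192.168.0.0/16 (192.168.0.0 - 192.168.255.255)
Public (not in any RFC 1918 range)


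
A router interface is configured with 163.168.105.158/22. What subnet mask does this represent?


/22 means 22 network bits, 10 host bits
Binary: 11111111111111111111110000000000
Mask: 255.255.252.0


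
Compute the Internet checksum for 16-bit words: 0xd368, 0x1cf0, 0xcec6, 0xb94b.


Sum all words (with carry folding):
+ 0xd368 = 0xd368
+ 0x1cf0 = 0xf058
+ 0xcec6 = 0xbf1f
+ 0xb94b = 0x786b
One's complement: ~0x786b
Checksum = 0x8794


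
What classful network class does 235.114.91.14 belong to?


First octet: 235
Binary: 11101011
1110xxxx -> Class D (224-239)
Class D (multicast), default mask N/A


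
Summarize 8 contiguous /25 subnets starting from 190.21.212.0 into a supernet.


Original prefix: /25
Number of subnets: 8 = 2^3
New prefix = 25 - 3 = 22
Supernet: 190.21.212.0/22


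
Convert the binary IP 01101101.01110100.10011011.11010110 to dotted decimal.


01101101 = 109
01110100 = 116
10011011 = 155
11010110 = 214
IP: 109.116.155.214


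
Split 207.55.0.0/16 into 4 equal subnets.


New prefix = 16 + 2 = 18
Each subnet has 16384 addresses
  207.55.0.0/18
  207.55.64.0/18
  207.55.128.0/18
  207.55.192.0/18
Subnets: 207.55.0.0/18, 207.55.64.0/18, 207.55.128.0/18, 207.55.192.0/18


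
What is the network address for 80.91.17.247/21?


IP:   01010000.01011011.00010001.11110111
Mask: 11111111.11111111.11111000.00000000
AND operation:
Net:  01010000.01011011.00010000.00000000
Network: 80.91.16.0/21


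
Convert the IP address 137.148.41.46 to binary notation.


137 = 10001001
148 = 10010100
41 = 00101001
46 = 00101110
Binary: 10001001.10010100.00101001.00101110


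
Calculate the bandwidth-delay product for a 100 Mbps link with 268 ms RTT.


BDP = bandwidth * RTT
= 100 Mbps * 268 ms
= 100 * 1e6 * 268 / 1000 bits
= 26800000 bits
= 3350000 bytes
= 3271.4844 KB
BDP = 26800000 bits (3350000 bytes)


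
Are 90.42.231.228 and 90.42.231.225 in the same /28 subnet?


Mask: 255.255.255.240
90.42.231.228 AND mask = 90.42.231.224
90.42.231.225 AND mask = 90.42.231.224
Yes, same subnet (90.42.231.224)


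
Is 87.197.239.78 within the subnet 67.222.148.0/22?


Subnet network: 67.222.148.0
Test IP AND mask: 87.197.236.0
No, 87.197.239.78 is not in 67.222.148.0/22


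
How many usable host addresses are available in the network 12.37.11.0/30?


Host bits = 32 - 30 = 2
Total addresses = 2^2 = 4
Usable = total - 2 (network and broadcast)
Usable hosts: 2


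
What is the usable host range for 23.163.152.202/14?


Network: 23.160.0.0
Broadcast: 23.163.255.255
First usable = network + 1
Last usable = broadcast - 1
Range: 23.160.0.1 to 23.163.255.254


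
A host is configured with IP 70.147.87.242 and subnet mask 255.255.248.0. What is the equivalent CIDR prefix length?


Binary: 11111111.11111111.11111000.00000000
Count leading 1s
Prefix: /21


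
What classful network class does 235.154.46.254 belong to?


First octet: 235
Binary: 11101011
1110xxxx -> Class D (224-239)
Class D (multicast), default mask N/A


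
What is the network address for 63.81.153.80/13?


IP:   00111111.01010001.10011001.01010000
Mask: 11111111.11111000.00000000.00000000
AND operation:
Net:  00111111.01010000.00000000.00000000
Network: 63.80.0.0/13


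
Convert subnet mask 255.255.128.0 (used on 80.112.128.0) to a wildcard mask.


Subnet mask: 255.255.128.0
Wildcard = 255.255.255.255 - subnet mask
255 - 255 = 0
255 - 255 = 0
255 - 128 = 127
255 - 0 = 255
Wildcard: 0.0.127.255


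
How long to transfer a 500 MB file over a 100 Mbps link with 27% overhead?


Effective throughput = 100 * (1 - 27/100) = 73 Mbps
File size in Mb = 500 * 8 = 4000 Mb
Time = 4000 / 73
Time = 54.7945 seconds


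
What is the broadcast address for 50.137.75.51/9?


Network: 50.128.0.0/9
Host bits = 23
Set all host bits to 1:
Broadcast: 50.255.255.255


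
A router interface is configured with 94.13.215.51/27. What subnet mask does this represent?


/27 means 27 network bits, 5 host bits
Binary: 11111111111111111111111111100000
Mask: 255.255.255.224


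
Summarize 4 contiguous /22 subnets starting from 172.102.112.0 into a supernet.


Original prefix: /22
Number of subnets: 4 = 2^2
New prefix = 22 - 2 = 20
Supernet: 172.102.112.0/20


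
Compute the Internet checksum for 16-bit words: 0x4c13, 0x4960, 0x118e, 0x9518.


Sum all words (with carry folding):
+ 0x4c13 = 0x4c13
+ 0x4960 = 0x9573
+ 0x118e = 0xa701
+ 0x9518 = 0x3c1a
One's complement: ~0x3c1a
Checksum = 0xc3e5


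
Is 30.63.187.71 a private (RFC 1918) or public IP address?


RFC 1918 private ranges:
  10.0.0.0/8 (10.0.0.0 - 10.255.255.255)
  172.16.0.0/12 (172.16.0.0 - 172.31.255.255)
  192.168.0.0/16 (192.168.0.0 - 192.168.255.255)
Public (not in any RFC 1918 range)


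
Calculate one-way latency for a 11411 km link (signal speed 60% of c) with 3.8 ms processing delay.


Speed = 0.6 * 3e5 km/s = 180000 km/s
Propagation delay = 11411 / 180000 = 0.0634 s = 63.3944 ms
Processing delay = 3.8 ms
Total one-way latency = 67.1944 ms


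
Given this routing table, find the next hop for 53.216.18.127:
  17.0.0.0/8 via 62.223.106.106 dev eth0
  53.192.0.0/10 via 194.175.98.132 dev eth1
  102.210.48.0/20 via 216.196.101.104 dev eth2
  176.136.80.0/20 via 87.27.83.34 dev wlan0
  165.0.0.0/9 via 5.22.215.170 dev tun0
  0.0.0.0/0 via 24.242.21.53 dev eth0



Longest prefix match for 53.216.18.127:
  /8 17.0.0.0: no
  /10 53.192.0.0: MATCH
  /20 102.210.48.0: no
  /20 176.136.80.0: no
  /9 165.0.0.0: no
  /0 0.0.0.0: MATCH
Selected: next-hop 194.175.98.132 via eth1 (matched /10)


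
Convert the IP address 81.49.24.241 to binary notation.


81 = 01010001
49 = 00110001
24 = 00011000
241 = 11110001
Binary: 01010001.00110001.00011000.11110001


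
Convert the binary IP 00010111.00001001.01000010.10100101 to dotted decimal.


00010111 = 23
00001001 = 9
01000010 = 66
10100101 = 165
IP: 23.9.66.165


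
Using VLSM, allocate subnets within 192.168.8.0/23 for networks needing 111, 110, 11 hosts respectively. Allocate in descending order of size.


111 hosts -> /25 (126 usable): 192.168.8.0/25
110 hosts -> /25 (126 usable): 192.168.8.128/25
11 hosts -> /28 (14 usable): 192.168.9.0/28
Allocation: 192.168.8.0/25 (111 hosts, 126 usable); 192.168.8.128/25 (110 hosts, 126 usable); 192.168.9.0/28 (11 hosts, 14 usable)


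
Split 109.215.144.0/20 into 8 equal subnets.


New prefix = 20 + 3 = 23
Each subnet has 512 addresses
  109.215.144.0/23
  109.215.146.0/23
  109.215.148.0/23
  109.215.150.0/23
  109.215.152.0/23
  109.215.154.0/23
  109.215.156.0/23
  109.215.158.0/23
Subnets: 109.215.144.0/23, 109.215.146.0/23, 109.215.148.0/23, 109.215.150.0/23, 109.215.152.0/23, 109.215.154.0/23, 109.215.156.0/23, 109.215.158.0/23


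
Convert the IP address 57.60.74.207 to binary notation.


57 = 00111001
60 = 00111100
74 = 01001010
207 = 11001111
Binary: 00111001.00111100.01001010.11001111


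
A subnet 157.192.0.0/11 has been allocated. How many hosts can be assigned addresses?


Host bits = 32 - 11 = 21
Total addresses = 2^21 = 2097152
Usable = total - 2 (network and broadcast)
Usable hosts: 2097150


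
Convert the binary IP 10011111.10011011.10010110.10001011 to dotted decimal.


10011111 = 159
10011011 = 155
10010110 = 150
10001011 = 139
IP: 159.155.150.139


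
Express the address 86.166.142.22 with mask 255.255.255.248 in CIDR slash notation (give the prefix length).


Binary: 11111111.11111111.11111111.11111000
Count leading 1s
Prefix: /29


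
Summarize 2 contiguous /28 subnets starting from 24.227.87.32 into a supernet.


Original prefix: /28
Number of subnets: 2 = 2^1
New prefix = 28 - 1 = 27
Supernet: 24.227.87.32/27


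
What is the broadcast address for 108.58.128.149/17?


Network: 108.58.128.0/17
Host bits = 15
Set all host bits to 1:
Broadcast: 108.58.255.255


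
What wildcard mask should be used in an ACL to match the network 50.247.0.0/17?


Subnet mask: 255.255.128.0
Wildcard = 255.255.255.255 - subnet mask
255 - 255 = 0
255 - 255 = 0
255 - 128 = 127
255 - 0 = 255
Wildcard: 0.0.127.255


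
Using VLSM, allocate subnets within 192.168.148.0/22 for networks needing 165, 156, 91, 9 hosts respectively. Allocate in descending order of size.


165 hosts -> /24 (254 usable): 192.168.148.0/24
156 hosts -> /24 (254 usable): 192.168.149.0/24
91 hosts -> /25 (126 usable): 192.168.150.0/25
9 hosts -> /28 (14 usable): 192.168.150.128/28
Allocation: 192.168.148.0/24 (165 hosts, 254 usable); 192.168.149.0/24 (156 hosts, 254 usable); 192.168.150.0/25 (91 hosts, 126 usable); 192.168.150.128/28 (9 hosts, 14 usable)


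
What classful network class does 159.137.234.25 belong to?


First octet: 159
Binary: 10011111
10xxxxxx -> Class B (128-191)
Class B, default mask 255.255.0.0 (/16)


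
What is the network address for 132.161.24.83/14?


IP:   10000100.10100001.00011000.01010011
Mask: 11111111.11111100.00000000.00000000
AND operation:
Net:  10000100.10100000.00000000.00000000
Network: 132.160.0.0/14


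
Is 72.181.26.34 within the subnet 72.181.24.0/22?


Subnet network: 72.181.24.0
Test IP AND mask: 72.181.24.0
Yes, 72.181.26.34 is in 72.181.24.0/22


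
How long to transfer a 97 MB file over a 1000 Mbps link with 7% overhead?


Effective throughput = 1000 * (1 - 7/100) = 930.0 Mbps
File size in Mb = 97 * 8 = 776 Mb
Time = 776 / 930.0
Time = 0.8344 seconds


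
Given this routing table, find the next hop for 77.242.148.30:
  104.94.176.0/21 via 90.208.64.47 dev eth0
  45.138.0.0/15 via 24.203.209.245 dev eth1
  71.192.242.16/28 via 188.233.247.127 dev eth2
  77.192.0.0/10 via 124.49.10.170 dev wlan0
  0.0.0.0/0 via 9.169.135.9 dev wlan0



Longest prefix match for 77.242.148.30:
  /21 104.94.176.0: no
  /15 45.138.0.0: no
  /28 71.192.242.16: no
  /10 77.192.0.0: MATCH
  /0 0.0.0.0: MATCH
Selected: next-hop 124.49.10.170 via wlan0 (matched /10)


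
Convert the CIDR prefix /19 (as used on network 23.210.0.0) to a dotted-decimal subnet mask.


/19 means 19 network bits, 13 host bits
Binary: 11111111111111111110000000000000
Mask: 255.255.224.0


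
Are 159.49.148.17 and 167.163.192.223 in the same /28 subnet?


Mask: 255.255.255.240
159.49.148.17 AND mask = 159.49.148.16
167.163.192.223 AND mask = 167.163.192.208
No, different subnets (159.49.148.16 vs 167.163.192.208)


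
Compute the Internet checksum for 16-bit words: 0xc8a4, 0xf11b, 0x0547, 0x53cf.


Sum all words (with carry folding):
+ 0xc8a4 = 0xc8a4
+ 0xf11b = 0xb9c0
+ 0x0547 = 0xbf07
+ 0x53cf = 0x12d7
One's complement: ~0x12d7
Checksum = 0xed28


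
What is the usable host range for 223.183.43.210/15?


Network: 223.182.0.0
Broadcast: 223.183.255.255
First usable = network + 1
Last usable = broadcast - 1
Range: 223.182.0.1 to 223.183.255.254


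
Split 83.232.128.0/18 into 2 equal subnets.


New prefix = 18 + 1 = 19
Each subnet has 8192 addresses
  83.232.128.0/19
  83.232.160.0/19
Subnets: 83.232.128.0/19, 83.232.160.0/19


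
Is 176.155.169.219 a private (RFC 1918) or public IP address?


RFC 1918 private ranges:
  10.0.0.0/8 (10.0.0.0 - 10.255.255.255)
  172.16.0.0/12 (172.16.0.0 - 172.31.255.255)
  192.168.0.0/16 (192.168.0.0 - 192.168.255.255)
Public (not in any RFC 1918 range)


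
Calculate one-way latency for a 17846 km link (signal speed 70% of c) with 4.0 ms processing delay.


Speed = 0.7 * 3e5 km/s = 210000 km/s
Propagation delay = 17846 / 210000 = 0.085 s = 84.981 ms
Processing delay = 4.0 ms
Total one-way latency = 88.981 ms


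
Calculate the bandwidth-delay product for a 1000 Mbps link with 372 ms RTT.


BDP = bandwidth * RTT
= 1000 Mbps * 372 ms
= 1000 * 1e6 * 372 / 1000 bits
= 372000000 bits
= 46500000 bytes
= 45410.1562 KB
BDP = 372000000 bits (46500000 bytes)


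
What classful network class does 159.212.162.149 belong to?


First octet: 159
Binary: 10011111
10xxxxxx -> Class B (128-191)
Class B, default mask 255.255.0.0 (/16)


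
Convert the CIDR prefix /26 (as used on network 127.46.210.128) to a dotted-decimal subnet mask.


/26 means 26 network bits, 6 host bits
Binary: 11111111111111111111111111000000
Mask: 255.255.255.192


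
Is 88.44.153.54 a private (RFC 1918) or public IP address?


RFC 1918 private ranges:
  10.0.0.0/8 (10.0.0.0 - 10.255.255.255)
  172.16.0.0/12 (172.16.0.0 - 172.31.255.255)
  192.168.0.0/16 (192.168.0.0 - 192.168.255.255)
Public (not in any RFC 1918 range)


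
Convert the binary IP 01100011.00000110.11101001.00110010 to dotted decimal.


01100011 = 99
00000110 = 6
11101001 = 233
00110010 = 50
IP: 99.6.233.50


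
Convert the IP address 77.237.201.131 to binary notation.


77 = 01001101
237 = 11101101
201 = 11001001
131 = 10000011
Binary: 01001101.11101101.11001001.10000011


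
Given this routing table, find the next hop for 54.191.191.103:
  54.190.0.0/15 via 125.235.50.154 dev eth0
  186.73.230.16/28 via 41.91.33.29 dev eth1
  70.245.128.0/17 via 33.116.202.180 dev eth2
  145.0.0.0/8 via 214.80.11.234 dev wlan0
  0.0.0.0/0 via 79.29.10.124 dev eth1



Longest prefix match for 54.191.191.103:
  /15 54.190.0.0: MATCH
  /28 186.73.230.16: no
  /17 70.245.128.0: no
  /8 145.0.0.0: no
  /0 0.0.0.0: MATCH
Selected: next-hop 125.235.50.154 via eth0 (matched /15)


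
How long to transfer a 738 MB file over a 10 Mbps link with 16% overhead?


Effective throughput = 10 * (1 - 16/100) = 8.4 Mbps
File size in Mb = 738 * 8 = 5904 Mb
Time = 5904 / 8.4
Time = 702.8571 seconds


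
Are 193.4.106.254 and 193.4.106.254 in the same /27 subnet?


Mask: 255.255.255.224
193.4.106.254 AND mask = 193.4.106.224
193.4.106.254 AND mask = 193.4.106.224
Yes, same subnet (193.4.106.224)


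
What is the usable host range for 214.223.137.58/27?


Network: 214.223.137.32
Broadcast: 214.223.137.63
First usable = network + 1
Last usable = broadcast - 1
Range: 214.223.137.33 to 214.223.137.62


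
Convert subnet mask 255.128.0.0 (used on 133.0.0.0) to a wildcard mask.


Subnet mask: 255.128.0.0
Wildcard = 255.255.255.255 - subnet mask
255 - 255 = 0
255 - 128 = 127
255 - 0 = 255
255 - 0 = 255
Wildcard: 0.127.255.255


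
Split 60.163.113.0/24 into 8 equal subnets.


New prefix = 24 + 3 = 27
Each subnet has 32 addresses
  60.163.113.0/27
  60.163.113.32/27
  60.163.113.64/27
  60.163.113.96/27
  60.163.113.128/27
  60.163.113.160/27
  60.163.113.192/27
  60.163.113.224/27
Subnets: 60.163.113.0/27, 60.163.113.32/27, 60.163.113.64/27, 60.163.113.96/27, 60.163.113.128/27, 60.163.113.160/27, 60.163.113.192/27, 60.163.113.224/27


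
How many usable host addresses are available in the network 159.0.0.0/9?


Host bits = 32 - 9 = 23
Total addresses = 2^23 = 8388608
Usable = total - 2 (network and broadcast)
Usable hosts: 8388606


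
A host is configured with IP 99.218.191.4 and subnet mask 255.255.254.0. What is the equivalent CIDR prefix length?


Binary: 11111111.11111111.11111110.00000000
Count leading 1s
Prefix: /23


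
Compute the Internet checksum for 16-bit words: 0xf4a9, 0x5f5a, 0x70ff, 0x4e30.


Sum all words (with carry folding):
+ 0xf4a9 = 0xf4a9
+ 0x5f5a = 0x5404
+ 0x70ff = 0xc503
+ 0x4e30 = 0x1334
One's complement: ~0x1334
Checksum = 0xeccb


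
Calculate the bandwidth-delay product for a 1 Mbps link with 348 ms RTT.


BDP = bandwidth * RTT
= 1 Mbps * 348 ms
= 1 * 1e6 * 348 / 1000 bits
= 348000 bits
= 43500 bytes
= 42.4805 KB
BDP = 348000 bits (43500 bytes)


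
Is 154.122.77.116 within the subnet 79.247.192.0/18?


Subnet network: 79.247.192.0
Test IP AND mask: 154.122.64.0
No, 154.122.77.116 is not in 79.247.192.0/18


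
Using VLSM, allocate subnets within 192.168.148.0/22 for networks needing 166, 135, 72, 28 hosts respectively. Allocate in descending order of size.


166 hosts -> /24 (254 usable): 192.168.148.0/24
135 hosts -> /24 (254 usable): 192.168.149.0/24
72 hosts -> /25 (126 usable): 192.168.150.0/25
28 hosts -> /27 (30 usable): 192.168.150.128/27
Allocation: 192.168.148.0/24 (166 hosts, 254 usable); 192.168.149.0/24 (135 hosts, 254 usable); 192.168.150.0/25 (72 hosts, 126 usable); 192.168.150.128/27 (28 hosts, 30 usable)


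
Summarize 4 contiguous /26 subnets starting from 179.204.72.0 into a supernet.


Original prefix: /26
Number of subnets: 4 = 2^2
New prefix = 26 - 2 = 24
Supernet: 179.204.72.0/24


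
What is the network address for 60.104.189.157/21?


IP:   00111100.01101000.10111101.10011101
Mask: 11111111.11111111.11111000.00000000
AND operation:
Net:  00111100.01101000.10111000.00000000
Network: 60.104.184.0/21


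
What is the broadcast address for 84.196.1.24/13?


Network: 84.192.0.0/13
Host bits = 19
Set all host bits to 1:
Broadcast: 84.199.255.255


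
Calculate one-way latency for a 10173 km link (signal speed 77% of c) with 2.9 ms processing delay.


Speed = 0.77 * 3e5 km/s = 231000 km/s
Propagation delay = 10173 / 231000 = 0.044 s = 44.039 ms
Processing delay = 2.9 ms
Total one-way latency = 46.939 ms


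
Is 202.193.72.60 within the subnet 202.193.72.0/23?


Subnet network: 202.193.72.0
Test IP AND mask: 202.193.72.0
Yes, 202.193.72.60 is in 202.193.72.0/23


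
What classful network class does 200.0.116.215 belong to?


First octet: 200
Binary: 11001000
110xxxxx -> Class C (192-223)
Class C, default mask 255.255.255.0 (/24)


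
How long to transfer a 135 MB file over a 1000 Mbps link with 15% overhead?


Effective throughput = 1000 * (1 - 15/100) = 850 Mbps
File size in Mb = 135 * 8 = 1080 Mb
Time = 1080 / 850
Time = 1.2706 seconds


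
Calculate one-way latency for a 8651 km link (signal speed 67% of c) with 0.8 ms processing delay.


Speed = 0.67 * 3e5 km/s = 201000 km/s
Propagation delay = 8651 / 201000 = 0.043 s = 43.0398 ms
Processing delay = 0.8 ms
Total one-way latency = 43.8398 ms


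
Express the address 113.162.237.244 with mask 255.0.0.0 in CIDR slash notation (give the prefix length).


Binary: 11111111.00000000.00000000.00000000
Count leading 1s
Prefix: /8


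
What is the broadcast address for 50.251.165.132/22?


Network: 50.251.164.0/22
Host bits = 10
Set all host bits to 1:
Broadcast: 50.251.167.255


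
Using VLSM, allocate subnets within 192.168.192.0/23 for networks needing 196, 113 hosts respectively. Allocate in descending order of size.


196 hosts -> /24 (254 usable): 192.168.192.0/24
113 hosts -> /25 (126 usable): 192.168.193.0/25
Allocation: 192.168.192.0/24 (196 hosts, 254 usable); 192.168.193.0/25 (113 hosts, 126 usable)


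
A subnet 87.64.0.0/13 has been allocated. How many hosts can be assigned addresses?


Host bits = 32 - 13 = 19
Total addresses = 2^19 = 524288
Usable = total - 2 (network and broadcast)
Usable hosts: 524286


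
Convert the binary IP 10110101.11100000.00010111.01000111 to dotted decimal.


10110101 = 181
11100000 = 224
00010111 = 23
01000111 = 71
IP: 181.224.23.71


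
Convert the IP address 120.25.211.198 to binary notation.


120 = 01111000
25 = 00011001
211 = 11010011
198 = 11000110
Binary: 01111000.00011001.11010011.11000110


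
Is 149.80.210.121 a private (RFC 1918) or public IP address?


RFC 1918 private ranges:
  10.0.0.0/8 (10.0.0.0 - 10.255.255.255)
  172.16.0.0/12 (172.16.0.0 - 172.31.255.255)
  192.168.0.0/16 (192.168.0.0 - 192.168.255.255)
Public (not in any RFC 1918 range)


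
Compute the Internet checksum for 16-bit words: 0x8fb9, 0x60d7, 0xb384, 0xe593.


Sum all words (with carry folding):
+ 0x8fb9 = 0x8fb9
+ 0x60d7 = 0xf090
+ 0xb384 = 0xa415
+ 0xe593 = 0x89a9
One's complement: ~0x89a9
Checksum = 0x7656


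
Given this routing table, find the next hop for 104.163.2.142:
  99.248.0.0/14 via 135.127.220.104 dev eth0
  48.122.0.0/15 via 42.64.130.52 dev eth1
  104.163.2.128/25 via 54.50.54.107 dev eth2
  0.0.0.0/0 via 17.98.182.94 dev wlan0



Longest prefix match for 104.163.2.142:
  /14 99.248.0.0: no
  /15 48.122.0.0: no
  /25 104.163.2.128: MATCH
  /0 0.0.0.0: MATCH
Selected: next-hop 54.50.54.107 via eth2 (matched /25)


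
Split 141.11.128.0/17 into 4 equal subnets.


New prefix = 17 + 2 = 19
Each subnet has 8192 addresses
  141.11.128.0/19
  141.11.160.0/19
  141.11.192.0/19
  141.11.224.0/19
Subnets: 141.11.128.0/19, 141.11.160.0/19, 141.11.192.0/19, 141.11.224.0/19


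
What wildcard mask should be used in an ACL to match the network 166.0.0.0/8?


Subnet mask: 255.0.0.0
Wildcard = 255.255.255.255 - subnet mask
255 - 255 = 0
255 - 0 = 255
255 - 0 = 255
255 - 0 = 255
Wildcard: 0.255.255.255


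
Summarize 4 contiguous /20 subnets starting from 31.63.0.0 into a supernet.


Original prefix: /20
Number of subnets: 4 = 2^2
New prefix = 20 - 2 = 18
Supernet: 31.63.0.0/18


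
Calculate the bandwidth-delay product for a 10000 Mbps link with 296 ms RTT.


BDP = bandwidth * RTT
= 10000 Mbps * 296 ms
= 10000 * 1e6 * 296 / 1000 bits
= 2960000000 bits
= 370000000 bytes
= 361328.125 KB
BDP = 2960000000 bits (370000000 bytes)


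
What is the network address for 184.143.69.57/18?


IP:   10111000.10001111.01000101.00111001
Mask: 11111111.11111111.11000000.00000000
AND operation:
Net:  10111000.10001111.01000000.00000000
Network: 184.143.64.0/18


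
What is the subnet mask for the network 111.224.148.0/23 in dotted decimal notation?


/23 means 23 network bits, 9 host bits
Binary: 11111111111111111111111000000000
Mask: 255.255.254.0


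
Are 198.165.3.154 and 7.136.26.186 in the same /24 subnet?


Mask: 255.255.255.0
198.165.3.154 AND mask = 198.165.3.0
7.136.26.186 AND mask = 7.136.26.0
No, different subnets (198.165.3.0 vs 7.136.26.0)


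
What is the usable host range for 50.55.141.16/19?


Network: 50.55.128.0
Broadcast: 50.55.159.255
First usable = network + 1
Last usable = broadcast - 1
Range: 50.55.128.1 to 50.55.159.254


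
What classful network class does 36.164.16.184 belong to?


First octet: 36
Binary: 00100100
0xxxxxxx -> Class A (1-126)
Class A, default mask 255.0.0.0 (/8)


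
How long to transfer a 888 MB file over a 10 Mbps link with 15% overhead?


Effective throughput = 10 * (1 - 15/100) = 8.5 Mbps
File size in Mb = 888 * 8 = 7104 Mb
Time = 7104 / 8.5
Time = 835.7647 seconds


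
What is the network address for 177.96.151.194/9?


IP:   10110001.01100000.10010111.11000010
Mask: 11111111.10000000.00000000.00000000
AND operation:
Net:  10110001.00000000.00000000.00000000
Network: 177.0.0.0/9


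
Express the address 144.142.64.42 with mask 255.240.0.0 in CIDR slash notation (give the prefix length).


Binary: 11111111.11110000.00000000.00000000
Count leading 1s
Prefix: /12


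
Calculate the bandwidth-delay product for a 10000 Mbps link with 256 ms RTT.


BDP = bandwidth * RTT
= 10000 Mbps * 256 ms
= 10000 * 1e6 * 256 / 1000 bits
= 2560000000 bits
= 320000000 bytes
= 312500 KB
BDP = 2560000000 bits (320000000 bytes)


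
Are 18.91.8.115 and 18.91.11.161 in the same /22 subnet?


Mask: 255.255.252.0
18.91.8.115 AND mask = 18.91.8.0
18.91.11.161 AND mask = 18.91.8.0
Yes, same subnet (18.91.8.0)


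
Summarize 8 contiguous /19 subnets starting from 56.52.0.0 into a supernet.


Original prefix: /19
Number of subnets: 8 = 2^3
New prefix = 19 - 3 = 16
Supernet: 56.52.0.0/16


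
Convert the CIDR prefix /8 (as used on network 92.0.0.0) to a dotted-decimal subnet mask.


/8 means 8 network bits, 24 host bits
Binary: 11111111000000000000000000000000
Mask: 255.0.0.0


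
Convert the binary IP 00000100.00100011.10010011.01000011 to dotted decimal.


00000100 = 4
00100011 = 35
10010011 = 147
01000011 = 67
IP: 4.35.147.67


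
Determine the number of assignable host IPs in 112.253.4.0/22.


Host bits = 32 - 22 = 10
Total addresses = 2^10 = 1024
Usable = total - 2 (network and broadcast)
Usable hosts: 1022


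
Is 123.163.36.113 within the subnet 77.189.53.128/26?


Subnet network: 77.189.53.128
Test IP AND mask: 123.163.36.64
No, 123.163.36.113 is not in 77.189.53.128/26


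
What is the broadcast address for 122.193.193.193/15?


Network: 122.192.0.0/15
Host bits = 17
Set all host bits to 1:
Broadcast: 122.193.255.255


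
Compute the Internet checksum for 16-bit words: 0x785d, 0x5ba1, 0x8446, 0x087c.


Sum all words (with carry folding):
+ 0x785d = 0x785d
+ 0x5ba1 = 0xd3fe
+ 0x8446 = 0x5845
+ 0x087c = 0x60c1
One's complement: ~0x60c1
Checksum = 0x9f3e


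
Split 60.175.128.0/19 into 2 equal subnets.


New prefix = 19 + 1 = 20
Each subnet has 4096 addresses
  60.175.128.0/20
  60.175.144.0/20
Subnets: 60.175.128.0/20, 60.175.144.0/20


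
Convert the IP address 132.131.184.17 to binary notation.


132 = 10000100
131 = 10000011
184 = 10111000
17 = 00010001
Binary: 10000100.10000011.10111000.00010001


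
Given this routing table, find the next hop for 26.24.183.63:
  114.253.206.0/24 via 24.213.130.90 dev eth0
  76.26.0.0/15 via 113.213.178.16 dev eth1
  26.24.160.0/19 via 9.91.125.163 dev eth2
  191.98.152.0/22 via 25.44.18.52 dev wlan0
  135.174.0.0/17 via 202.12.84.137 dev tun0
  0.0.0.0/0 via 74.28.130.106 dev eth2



Longest prefix match for 26.24.183.63:
  /24 114.253.206.0: no
  /15 76.26.0.0: no
  /19 26.24.160.0: MATCH
  /22 191.98.152.0: no
  /17 135.174.0.0: no
  /0 0.0.0.0: MATCH
Selected: next-hop 9.91.125.163 via eth2 (matched /19)


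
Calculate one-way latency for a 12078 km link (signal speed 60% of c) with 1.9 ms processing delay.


Speed = 0.6 * 3e5 km/s = 180000 km/s
Propagation delay = 12078 / 180000 = 0.0671 s = 67.1 ms
Processing delay = 1.9 ms
Total one-way latency = 69.0 ms


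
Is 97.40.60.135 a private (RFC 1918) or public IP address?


RFC 1918 private ranges:
  10.0.0.0/8 (10.0.0.0 - 10.255.255.255)
  172.16.0.0/12 (172.16.0.0 - 172.31.255.255)
  192.168.0.0/16 (192.168.0.0 - 192.168.255.255)
Public (not in any RFC 1918 range)


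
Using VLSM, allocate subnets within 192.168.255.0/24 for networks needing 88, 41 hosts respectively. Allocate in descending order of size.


88 hosts -> /25 (126 usable): 192.168.255.0/25
41 hosts -> /26 (62 usable): 192.168.255.128/26
Allocation: 192.168.255.0/25 (88 hosts, 126 usable); 192.168.255.128/26 (41 hosts, 62 usable)


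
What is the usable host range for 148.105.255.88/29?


Network: 148.105.255.88
Broadcast: 148.105.255.95
First usable = network + 1
Last usable = broadcast - 1
Range: 148.105.255.89 to 148.105.255.94


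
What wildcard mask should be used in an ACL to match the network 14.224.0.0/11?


Subnet mask: 255.224.0.0
Wildcard = 255.255.255.255 - subnet mask
255 - 255 = 0
255 - 224 = 31
255 - 0 = 255
255 - 0 = 255
Wildcard: 0.31.255.255


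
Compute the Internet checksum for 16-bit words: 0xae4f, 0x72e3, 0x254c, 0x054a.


Sum all words (with carry folding):
+ 0xae4f = 0xae4f
+ 0x72e3 = 0x2133
+ 0x254c = 0x467f
+ 0x054a = 0x4bc9
One's complement: ~0x4bc9
Checksum = 0xb436


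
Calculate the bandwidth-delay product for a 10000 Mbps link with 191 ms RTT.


BDP = bandwidth * RTT
= 10000 Mbps * 191 ms
= 10000 * 1e6 * 191 / 1000 bits
= 1910000000 bits
= 238750000 bytes
= 233154.2969 KB
BDP = 1910000000 bits (238750000 bytes)


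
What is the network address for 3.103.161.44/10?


IP:   00000011.01100111.10100001.00101100
Mask: 11111111.11000000.00000000.00000000
AND operation:
Net:  00000011.01000000.00000000.00000000
Network: 3.64.0.0/10


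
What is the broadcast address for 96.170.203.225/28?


Network: 96.170.203.224/28
Host bits = 4
Set all host bits to 1:
Broadcast: 96.170.203.239


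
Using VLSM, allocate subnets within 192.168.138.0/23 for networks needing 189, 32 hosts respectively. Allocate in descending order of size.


189 hosts -> /24 (254 usable): 192.168.138.0/24
32 hosts -> /26 (62 usable): 192.168.139.0/26
Allocation: 192.168.138.0/24 (189 hosts, 254 usable); 192.168.139.0/26 (32 hosts, 62 usable)


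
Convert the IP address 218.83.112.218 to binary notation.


218 = 11011010
83 = 01010011
112 = 01110000
218 = 11011010
Binary: 11011010.01010011.01110000.11011010


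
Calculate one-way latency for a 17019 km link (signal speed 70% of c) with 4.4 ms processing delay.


Speed = 0.7 * 3e5 km/s = 210000 km/s
Propagation delay = 17019 / 210000 = 0.081 s = 81.0429 ms
Processing delay = 4.4 ms
Total one-way latency = 85.4429 ms


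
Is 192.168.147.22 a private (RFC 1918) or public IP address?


RFC 1918 private ranges:
  10.0.0.0/8 (10.0.0.0 - 10.255.255.255)
  172.16.0.0/12 (172.16.0.0 - 172.31.255.255)
  192.168.0.0/16 (192.168.0.0 - 192.168.255.255)
Private (in 192.168.0.0/16)


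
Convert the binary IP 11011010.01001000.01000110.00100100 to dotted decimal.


11011010 = 218
01001000 = 72
01000110 = 70
00100100 = 36
IP: 218.72.70.36


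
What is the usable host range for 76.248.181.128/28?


Network: 76.248.181.128
Broadcast: 76.248.181.143
First usable = network + 1
Last usable = broadcast - 1
Range: 76.248.181.129 to 76.248.181.142


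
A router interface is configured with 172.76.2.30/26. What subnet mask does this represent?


/26 means 26 network bits, 6 host bits
Binary: 11111111111111111111111111000000
Mask: 255.255.255.192


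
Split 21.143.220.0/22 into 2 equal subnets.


New prefix = 22 + 1 = 23
Each subnet has 512 addresses
  21.143.220.0/23
  21.143.222.0/23
Subnets: 21.143.220.0/23, 21.143.222.0/23


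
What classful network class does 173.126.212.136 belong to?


First octet: 173
Binary: 10101101
10xxxxxx -> Class B (128-191)
Class B, default mask 255.255.0.0 (/16)


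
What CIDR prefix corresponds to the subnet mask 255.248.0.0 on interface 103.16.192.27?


Binary: 11111111.11111000.00000000.00000000
Count leading 1s
Prefix: /13


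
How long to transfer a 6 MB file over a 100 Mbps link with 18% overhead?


Effective throughput = 100 * (1 - 18/100) = 82 Mbps
File size in Mb = 6 * 8 = 48 Mb
Time = 48 / 82
Time = 0.5854 seconds


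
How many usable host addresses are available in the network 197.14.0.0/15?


Host bits = 32 - 15 = 17
Total addresses = 2^17 = 131072
Usable = total - 2 (network and broadcast)
Usable hosts: 131070


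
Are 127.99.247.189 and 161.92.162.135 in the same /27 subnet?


Mask: 255.255.255.224
127.99.247.189 AND mask = 127.99.247.160
161.92.162.135 AND mask = 161.92.162.128
No, different subnets (127.99.247.160 vs 161.92.162.128)


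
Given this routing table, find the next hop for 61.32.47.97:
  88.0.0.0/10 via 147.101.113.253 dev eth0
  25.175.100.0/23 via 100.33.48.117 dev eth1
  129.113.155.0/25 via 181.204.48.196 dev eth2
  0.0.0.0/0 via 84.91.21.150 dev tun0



Longest prefix match for 61.32.47.97:
  /10 88.0.0.0: no
  /23 25.175.100.0: no
  /25 129.113.155.0: no
  /0 0.0.0.0: MATCH
Selected: next-hop 84.91.21.150 via tun0 (matched /0)


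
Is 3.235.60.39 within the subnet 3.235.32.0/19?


Subnet network: 3.235.32.0
Test IP AND mask: 3.235.32.0
Yes, 3.235.60.39 is in 3.235.32.0/19


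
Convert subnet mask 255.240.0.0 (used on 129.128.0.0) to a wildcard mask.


Subnet mask: 255.240.0.0
Wildcard = 255.255.255.255 - subnet mask
255 - 255 = 0
255 - 240 = 15
255 - 0 = 255
255 - 0 = 255
Wildcard: 0.15.255.255


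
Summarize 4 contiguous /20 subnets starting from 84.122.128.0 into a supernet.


Original prefix: /20
Number of subnets: 4 = 2^2
New prefix = 20 - 2 = 18
Supernet: 84.122.128.0/18


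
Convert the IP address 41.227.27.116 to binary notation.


41 = 00101001
227 = 11100011
27 = 00011011
116 = 01110100
Binary: 00101001.11100011.00011011.01110100


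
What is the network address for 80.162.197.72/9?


IP:   01010000.10100010.11000101.01001000
Mask: 11111111.10000000.00000000.00000000
AND operation:
Net:  01010000.10000000.00000000.00000000
Network: 80.128.0.0/9


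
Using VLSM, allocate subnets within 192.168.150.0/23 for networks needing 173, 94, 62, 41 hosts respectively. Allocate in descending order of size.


173 hosts -> /24 (254 usable): 192.168.150.0/24
94 hosts -> /25 (126 usable): 192.168.151.0/25
62 hosts -> /26 (62 usable): 192.168.151.128/26
41 hosts -> /26 (62 usable): 192.168.151.192/26
Allocation: 192.168.150.0/24 (173 hosts, 254 usable); 192.168.151.0/25 (94 hosts, 126 usable); 192.168.151.128/26 (62 hosts, 62 usable); 192.168.151.192/26 (41 hosts, 62 usable)


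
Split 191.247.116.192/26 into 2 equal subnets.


New prefix = 26 + 1 = 27
Each subnet has 32 addresses
  191.247.116.192/27
  191.247.116.224/27
Subnets: 191.247.116.192/27, 191.247.116.224/27


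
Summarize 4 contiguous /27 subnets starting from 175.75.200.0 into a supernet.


Original prefix: /27
Number of subnets: 4 = 2^2
New prefix = 27 - 2 = 25
Supernet: 175.75.200.0/25


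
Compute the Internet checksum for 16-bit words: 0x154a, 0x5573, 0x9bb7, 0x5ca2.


Sum all words (with carry folding):
+ 0x154a = 0x154a
+ 0x5573 = 0x6abd
+ 0x9bb7 = 0x0675
+ 0x5ca2 = 0x6317
One's complement: ~0x6317
Checksum = 0x9ce8


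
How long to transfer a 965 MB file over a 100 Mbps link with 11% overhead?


Effective throughput = 100 * (1 - 11/100) = 89 Mbps
File size in Mb = 965 * 8 = 7720 Mb
Time = 7720 / 89
Time = 86.7416 seconds


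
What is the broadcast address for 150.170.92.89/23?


Network: 150.170.92.0/23
Host bits = 9
Set all host bits to 1:
Broadcast: 150.170.93.255


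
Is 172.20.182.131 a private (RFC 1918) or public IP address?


RFC 1918 private ranges:
  10.0.0.0/8 (10.0.0.0 - 10.255.255.255)
  172.16.0.0/12 (172.16.0.0 - 172.31.255.255)
  192.168.0.0/16 (192.168.0.0 - 192.168.255.255)
Private (in 172.16.0.0/12)


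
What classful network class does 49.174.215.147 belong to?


First octet: 49
Binary: 00110001
0xxxxxxx -> Class A (1-126)
Class A, default mask 255.0.0.0 (/8)


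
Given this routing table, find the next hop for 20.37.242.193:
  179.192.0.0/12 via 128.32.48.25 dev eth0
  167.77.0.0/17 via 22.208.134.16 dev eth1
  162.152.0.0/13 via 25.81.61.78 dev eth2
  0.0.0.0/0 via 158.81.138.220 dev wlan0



Longest prefix match for 20.37.242.193:
  /12 179.192.0.0: no
  /17 167.77.0.0: no
  /13 162.152.0.0: no
  /0 0.0.0.0: MATCH
Selected: next-hop 158.81.138.220 via wlan0 (matched /0)


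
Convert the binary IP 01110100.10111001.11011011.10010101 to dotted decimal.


01110100 = 116
10111001 = 185
11011011 = 219
10010101 = 149
IP: 116.185.219.149


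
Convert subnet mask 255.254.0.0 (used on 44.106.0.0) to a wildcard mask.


Subnet mask: 255.254.0.0
Wildcard = 255.255.255.255 - subnet mask
255 - 255 = 0
255 - 254 = 1
255 - 0 = 255
255 - 0 = 255
Wildcard: 0.1.255.255


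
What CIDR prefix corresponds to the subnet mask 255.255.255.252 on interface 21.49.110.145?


Binary: 11111111.11111111.11111111.11111100
Count leading 1s
Prefix: /30


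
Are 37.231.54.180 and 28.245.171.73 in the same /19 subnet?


Mask: 255.255.224.0
37.231.54.180 AND mask = 37.231.32.0
28.245.171.73 AND mask = 28.245.160.0
No, different subnets (37.231.32.0 vs 28.245.160.0)


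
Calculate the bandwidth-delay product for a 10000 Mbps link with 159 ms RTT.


BDP = bandwidth * RTT
= 10000 Mbps * 159 ms
= 10000 * 1e6 * 159 / 1000 bits
= 1590000000 bits
= 198750000 bytes
= 194091.7969 KB
BDP = 1590000000 bits (198750000 bytes)


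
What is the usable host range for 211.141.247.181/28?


Network: 211.141.247.176
Broadcast: 211.141.247.191
First usable = network + 1
Last usable = broadcast - 1
Range: 211.141.247.177 to 211.141.247.190


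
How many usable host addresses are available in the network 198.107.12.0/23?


Host bits = 32 - 23 = 9
Total addresses = 2^9 = 512
Usable = total - 2 (network and broadcast)
Usable hosts: 510


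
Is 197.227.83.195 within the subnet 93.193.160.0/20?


Subnet network: 93.193.160.0
Test IP AND mask: 197.227.80.0
No, 197.227.83.195 is not in 93.193.160.0/20


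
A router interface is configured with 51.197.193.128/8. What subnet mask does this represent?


/8 means 8 network bits, 24 host bits
Binary: 11111111000000000000000000000000
Mask: 255.0.0.0


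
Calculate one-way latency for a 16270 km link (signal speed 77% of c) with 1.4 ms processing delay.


Speed = 0.77 * 3e5 km/s = 231000 km/s
Propagation delay = 16270 / 231000 = 0.0704 s = 70.4329 ms
Processing delay = 1.4 ms
Total one-way latency = 71.8329 ms


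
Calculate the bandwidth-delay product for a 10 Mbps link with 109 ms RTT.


BDP = bandwidth * RTT
= 10 Mbps * 109 ms
= 10 * 1e6 * 109 / 1000 bits
= 1090000 bits
= 136250 bytes
= 133.0566 KB
BDP = 1090000 bits (136250 bytes)


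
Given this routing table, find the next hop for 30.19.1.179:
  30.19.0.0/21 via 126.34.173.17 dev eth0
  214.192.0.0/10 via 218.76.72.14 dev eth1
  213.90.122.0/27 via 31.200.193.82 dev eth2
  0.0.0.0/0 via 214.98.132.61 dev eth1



Longest prefix match for 30.19.1.179:
  /21 30.19.0.0: MATCH
  /10 214.192.0.0: no
  /27 213.90.122.0: no
  /0 0.0.0.0: MATCH
Selected: next-hop 126.34.173.17 via eth0 (matched /21)


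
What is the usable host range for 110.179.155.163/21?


Network: 110.179.152.0
Broadcast: 110.179.159.255
First usable = network + 1
Last usable = broadcast - 1
Range: 110.179.152.1 to 110.179.159.254
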